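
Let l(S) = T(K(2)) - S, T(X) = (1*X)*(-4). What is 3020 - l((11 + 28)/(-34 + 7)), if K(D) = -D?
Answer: 27095/9 ≈ 3010.6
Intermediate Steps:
T(X) = -4*X (T(X) = X*(-4) = -4*X)
l(S) = 8 - S (l(S) = -(-4)*2 - S = -4*(-2) - S = 8 - S)
3020 - l((11 + 28)/(-34 + 7)) = 3020 - (8 - (11 + 28)/(-34 + 7)) = 3020 - (8 - 39/(-27)) = 3020 - (8 - 39*(-1)/27) = 3020 - (8 - 1*(-13/9)) = 3020 - (8 + 13/9) = 3020 - 1*85/9 = 3020 - 85/9 = 27095/9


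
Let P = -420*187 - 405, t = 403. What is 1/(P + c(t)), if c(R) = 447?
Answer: -1/78498 ≈ -1.2739e-5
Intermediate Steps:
P = -78945 (P = -78540 - 405 = -78945)
1/(P + c(t)) = 1/(-78945 + 447) = 1/(-78498) = -1/78498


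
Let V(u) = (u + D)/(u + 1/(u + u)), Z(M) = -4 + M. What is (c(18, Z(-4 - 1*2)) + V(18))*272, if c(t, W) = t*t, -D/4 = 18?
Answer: 56666304/649 ≈ 87313.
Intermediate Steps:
D = -72 (D = -4*18 = -72)
c(t, W) = t²
V(u) = (-72 + u)/(u + 1/(2*u)) (V(u) = (u - 72)/(u + 1/(u + u)) = (-72 + u)/(u + 1/(2*u)))
(c(18, Z(-4 - 1*2)) + V(18))*272 = (18² + 2*18*(-72 + 18)/(1 + 2*18²))*272 = (324 + 2*18*(-54)/(1 + 2*324))*272 = (324 + 2*18*(-54)/(1 + 648))*272 = (324 + 2*18*(-54)/649)*272 = (324 + 2*18*(1/649)*(-54))*272 = (324 - 1944/649)*272 = (208332/649)*272 = 56666304/649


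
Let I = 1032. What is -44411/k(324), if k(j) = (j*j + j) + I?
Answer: -44411/106332 ≈ -0.41766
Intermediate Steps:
k(j) = 1032 + j + j² (k(j) = (j*j + j) + 1032 = (j² + j) + 1032 = (j + j²) + 1032 = 1032 + j + j²)
-44411/k(324) = -44411/(1032 + 324 + 324²) = -44411/(1032 + 324 + 104976) = -44411/106332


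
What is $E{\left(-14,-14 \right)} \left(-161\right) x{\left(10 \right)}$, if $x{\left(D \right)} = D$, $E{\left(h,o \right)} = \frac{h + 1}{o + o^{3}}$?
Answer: $- \frac{1495}{197} \approx -7.5888$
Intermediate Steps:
$E{\left(h,o \right)} = \frac{1 + h}{o + o^{3}}$
$E{\left(-14,-14 \right)} \left(-161\right) x{\left(10 \right)} = \frac{1 - 14}{-14 + \left(-14\right)^{3}} \left(-161\right) 10 = \frac{1}{-14 - 2744} \left(-13\right) \left(-161\right) 10 = \frac{1}{-2758} \left(-13\right) \left(-161\right) 10 = \left(- \frac{1}{2758}\right) \left(-13\right) \left(-161\right) 10 = \frac{13}{2758} \left(-161\right) 10 = \left(- \frac{299}{394}\right) 10 = - \frac{1495}{197}$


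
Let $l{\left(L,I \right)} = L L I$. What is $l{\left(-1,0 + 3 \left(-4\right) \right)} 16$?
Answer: $-192$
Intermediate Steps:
$l{\left(L,I \right)} = I L^{2}$ ($l{\left(L,I \right)} = L^{2} I = I L^{2}$)
$l{\left(-1,0 + 3 \left(-4\right) \right)} 16 = \left(0 + 3 \left(-4\right)\right) \left(-1\right)^{2} \cdot 16 = \left(0 - 12\right) 1 \cdot 16 = \left(-12\right) 1 \cdot 16 = \left(-12\right) 16 = -192$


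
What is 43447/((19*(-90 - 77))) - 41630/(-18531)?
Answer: -673024367/58798863 ≈ -11.446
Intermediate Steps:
43447/((19*(-90 - 77))) - 41630/(-18531) = 43447/((19*(-167))) - 41630*(-1/18531) = 43447/(-3173) + 41630/18531 = 43447*(-1/3173) + 41630/18531 = -43447/3173 + 41630/18531 = -673024367/58798863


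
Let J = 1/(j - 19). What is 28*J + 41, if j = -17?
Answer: 362/9 ≈ 40.222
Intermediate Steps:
J = -1/36 (J = 1/(-17 - 19) = 1/(-36) = -1/36 ≈ -0.027778)
28*J + 41 = 28*(-1/36) + 41 = -7/9 + 41 = 362/9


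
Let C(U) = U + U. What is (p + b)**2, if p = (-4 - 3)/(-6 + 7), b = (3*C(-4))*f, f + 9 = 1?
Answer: 34225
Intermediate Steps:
f = -8 (f = -9 + 1 = -8)
C(U) = 2*U
b = 192 (b = (3*(2*(-4)))*(-8) = (3*(-8))*(-8) = -24*(-8) = 192)
p = -7 (p = -7/1 = -7*1 = -7)
(p + b)**2 = (-7 + 192)**2 = 185**2 = 34225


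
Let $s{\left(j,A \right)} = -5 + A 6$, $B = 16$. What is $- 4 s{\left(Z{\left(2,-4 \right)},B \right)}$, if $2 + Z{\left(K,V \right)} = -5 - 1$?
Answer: $-364$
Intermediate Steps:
$Z{\left(K,V \right)} = -8$ ($Z{\left(K,V \right)} = -2 - 6 = -8$)
$s{\left(j,A \right)} = -5 + 6 A$
$- 4 s{\left(Z{\left(2,-4 \right)},B \right)} = - 4 \left(-5 + 6 \cdot 16\right) = - 4 \left(-5 + 96\right) = \left(-4\right) 91 = -364$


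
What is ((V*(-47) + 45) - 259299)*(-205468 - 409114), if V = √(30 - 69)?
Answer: 159332841828 + 28885354*I*√39 ≈ 1.5933e+11 + 1.8039e+8*I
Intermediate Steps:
V = I*√39 (V = √(-39) = I*√39 ≈ 6.245*I)
((V*(-47) + 45) - 259299)*(-205468 - 409114) = (((I*√39)*(-47) + 45) - 259299)*(-205468 - 409114) = ((-47*I*√39 + 45) - 259299)*(-614582) = ((45 - 47*I*√39) - 259299)*(-614582) = (-259254 - 47*I*√39)*(-614582) = 159332841828 + 28885354*I*√39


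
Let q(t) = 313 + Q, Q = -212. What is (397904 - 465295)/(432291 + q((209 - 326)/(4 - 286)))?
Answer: -67391/432392 ≈ -0.15586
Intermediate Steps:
q(t) = 101 (q(t) = 313 - 212 = 101)
(397904 - 465295)/(432291 + q((209 - 326)/(4 - 286))) = (397904 - 465295)/(432291 + 101) = -67391/432392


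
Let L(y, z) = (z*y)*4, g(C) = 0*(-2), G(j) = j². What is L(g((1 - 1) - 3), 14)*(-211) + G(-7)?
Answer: 49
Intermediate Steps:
g(C) = 0
L(y, z) = 4*y*z (L(y, z) = (y*z)*4 = 4*y*z)
L(g((1 - 1) - 3), 14)*(-211) + G(-7) = (4*0*14)*(-211) + (-7)² = 0*(-211) + 49 = 0 + 49 = 49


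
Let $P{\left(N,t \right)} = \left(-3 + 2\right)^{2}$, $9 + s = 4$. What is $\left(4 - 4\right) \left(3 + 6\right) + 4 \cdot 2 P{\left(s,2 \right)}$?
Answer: $8$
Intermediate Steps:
$s = -5$ ($s = -9 + 4 = -5$)
$P{\left(N,t \right)} = 1$ ($P{\left(N,t \right)} = \left(-1\right)^{2} = 1$)
$\left(4 - 4\right) \left(3 + 6\right) + 4 \cdot 2 P{\left(s,2 \right)} = \left(4 - 4\right) \left(3 + 6\right) + 4 \cdot 2 \cdot 1 = \left(4 - 4\right) 9 + 4 \cdot 2 = 0 \cdot 9 + 8 = 0 + 8 = 8$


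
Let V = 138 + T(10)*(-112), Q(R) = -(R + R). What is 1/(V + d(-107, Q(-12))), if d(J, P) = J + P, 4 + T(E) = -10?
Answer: 1/1623 ≈ 0.00061614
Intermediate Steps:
T(E) = -14 (T(E) = -4 - 10 = -14)
Q(R) = -2*R
V = 1706 (V = 138 - 14*(-112) = 138 + 1568 = 1706)
1/(V + d(-107, Q(-12))) = 1/(1706 + (-107 - 2*(-12))) = 1/(1706 + (-107 + 24)) = 1/(1706 - 83) = 1/1623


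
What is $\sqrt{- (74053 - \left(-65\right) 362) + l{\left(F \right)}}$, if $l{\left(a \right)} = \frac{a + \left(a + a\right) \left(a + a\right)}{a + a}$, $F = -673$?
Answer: $\frac{i \sqrt{395714}}{2} \approx 314.53 i$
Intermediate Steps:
$l{\left(a \right)} = \frac{a + 4 a^{2}}{2 a}$ ($l{\left(a \right)} = \frac{a + 2 a 2 a}{2 a} = \left(a + 4 a^{2}\right) \frac{1}{2 a} = \frac{a + 4 a^{2}}{2 a}$)
$\sqrt{- (74053 - \left(-65\right) 362) + l{\left(F \right)}} = \sqrt{- (74053 - \left(-65\right) 362) + \left(\frac{1}{2} + 2 \left(-673\right)\right)} = \sqrt{- (74053 - -23530) + \left(\frac{1}{2} - 1346\right)} = \sqrt{- (74053 + 23530) - \frac{2691}{2}} = \sqrt{\left(-1\right) 97583 - \frac{2691}{2}} = \sqrt{-97583 - \frac{2691}{2}} = \sqrt{- \frac{197857}{2}} = \frac{i \sqrt{395714}}{2}$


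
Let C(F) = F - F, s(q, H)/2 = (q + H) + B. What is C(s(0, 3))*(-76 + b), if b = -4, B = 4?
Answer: 0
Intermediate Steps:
s(q, H) = 8 + 2*H + 2*q (s(q, H) = 2*((q + H) + 4) = 2*((H + q) + 4) = 2*(4 + H + q) = 8 + 2*H + 2*q)
C(F) = 0
C(s(0, 3))*(-76 + b) = 0*(-76 - 4) = 0*(-80) = 0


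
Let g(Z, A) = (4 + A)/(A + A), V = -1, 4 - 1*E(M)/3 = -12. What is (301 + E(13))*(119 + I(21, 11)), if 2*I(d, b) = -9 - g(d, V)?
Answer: 160889/4 ≈ 40222.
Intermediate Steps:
E(M) = 48 (E(M) = 12 - 3*(-12) = 12 + 36 = 48)
g(Z, A) = (4 + A)/(2*A) (g(Z, A) = (4 + A)/((2*A)) = (4 + A)*(1/(2*A)) = (4 + A)/(2*A))
I(d, b) = -15/4 (I(d, b) = (-9 - (4 - 1)/(2*(-1)))/2 = (-9 - (-1)*3/2)/2 = (-9 - 1*(-3/2))/2 = (-9 + 3/2)/2 = (½)*(-15/2) = -15/4)
(301 + E(13))*(119 + I(21, 11)) = (301 + 48)*(119 - 15/4) = 349*(461/4) = 160889/4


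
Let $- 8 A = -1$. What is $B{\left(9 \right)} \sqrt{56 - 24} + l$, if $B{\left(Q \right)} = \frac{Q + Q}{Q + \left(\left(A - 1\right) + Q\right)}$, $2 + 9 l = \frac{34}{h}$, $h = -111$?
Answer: $- \frac{256}{999} + \frac{576 \sqrt{2}}{137} \approx 5.6896$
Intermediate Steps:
$A = \frac{1}{8}$ ($A = \left(- \frac{1}{8}\right) \left(-1\right) = \frac{1}{8} \approx 0.125$)
$l = - \frac{256}{999}$ ($l = - \frac{2}{9} + \frac{34 \frac{1}{-111}}{9} = - \frac{2}{9} + \frac{34 \left(- \frac{1}{111}\right)}{9} = - \frac{2}{9} + \frac{1}{9} \left(- \frac{34}{111}\right) = - \frac{2}{9} - \frac{34}{999} = - \frac{256}{999} \approx -0.25626$)
$B{\left(Q \right)} = \frac{2 Q}{- \frac{7}{8} + 2 Q}$ ($B{\left(Q \right)} = \frac{Q + Q}{Q + \left(\left(\frac{1}{8} - 1\right) + Q\right)} = \frac{2 Q}{Q + \left(- \frac{7}{8} + Q\right)} = \frac{2 Q}{- \frac{7}{8} + 2 Q}$)
$B{\left(9 \right)} \sqrt{56 - 24} + l = 16 \cdot 9 \frac{1}{-7 + 16 \cdot 9} \sqrt{56 - 24} - \frac{256}{999} = 16 \cdot 9 \frac{1}{-7 + 144} \sqrt{32} - \frac{256}{999} = 16 \cdot 9 \cdot \frac{1}{137} \cdot 4 \sqrt{2} - \frac{256}{999} = \frac{144 \cdot 4 \sqrt{2}}{137} - \frac{256}{999} = \frac{576 \sqrt{2}}{137} - \frac{256}{999} = - \frac{256}{999} + \frac{576 \sqrt{2}}{137}$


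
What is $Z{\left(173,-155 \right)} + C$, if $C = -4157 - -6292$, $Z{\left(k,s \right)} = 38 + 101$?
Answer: $2274$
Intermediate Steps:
$Z{\left(k,s \right)} = 139$
$C = 2135$ ($C = -4157 + 6292 = 2135$)
$Z{\left(173,-155 \right)} + C = 139 + 2135 = 2274$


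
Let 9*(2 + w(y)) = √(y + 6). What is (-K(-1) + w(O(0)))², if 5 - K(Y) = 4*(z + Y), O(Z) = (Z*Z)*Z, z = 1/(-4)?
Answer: (108 - √6)²/81 ≈ 137.54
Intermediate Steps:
z = -¼ ≈ -0.25000
O(Z) = Z³ (O(Z) = Z²*Z = Z³)
w(y) = -2 + √(6 + y)/9 (w(y) = -2 + √(y + 6)/9 = -2 + √(6 + y)/9)
K(Y) = 6 - 4*Y (K(Y) = 5 - 4*(-¼ + Y) = 5 - (-1 + 4*Y) = 5 + (1 - 4*Y) = 6 - 4*Y)
(-K(-1) + w(O(0)))² = (-(6 - 4*(-1)) + (-2 + √(6 + 0³)/9))² = (-(6 + 4) + (-2 + √(6 + 0)/9))² = (-1*10 + (-2 + √6/9))² = (-10 + (-2 + √6/9))² = (-12 + √6/9)²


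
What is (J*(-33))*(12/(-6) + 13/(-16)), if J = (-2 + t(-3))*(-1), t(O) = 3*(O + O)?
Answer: 7425/4 ≈ 1856.3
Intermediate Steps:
t(O) = 6*O (t(O) = 3*(2*O) = 6*O)
J = 20 (J = (-2 + 6*(-3))*(-1) = (-2 - 18)*(-1) = -20*(-1) = 20)
(J*(-33))*(12/(-6) + 13/(-16)) = (20*(-33))*(12/(-6) + 13/(-16)) = -660*(12*(-⅙) + 13*(-1/16)) = -660*(-2 - 13/16) = -660*(-45/16) = 7425/4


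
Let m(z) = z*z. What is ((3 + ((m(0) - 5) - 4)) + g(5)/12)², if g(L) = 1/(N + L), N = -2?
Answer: 46225/1296 ≈ 35.667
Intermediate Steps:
m(z) = z²
g(L) = 1/(-2 + L)
((3 + ((m(0) - 5) - 4)) + g(5)/12)² = ((3 + ((0² - 5) - 4)) + 1/((-2 + 5)*12))² = ((3 + ((0 - 5) - 4)) + (1/12)/3)² = ((3 + (-5 - 4)) + (⅓)*(1/12))² = ((3 - 9) + 1/36)² = (-6 + 1/36)² = (-215/36)² = 46225/1296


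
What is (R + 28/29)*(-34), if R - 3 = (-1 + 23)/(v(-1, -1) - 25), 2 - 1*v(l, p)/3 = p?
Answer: -10217/116 ≈ -88.078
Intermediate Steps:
v(l, p) = 6 - 3*p
R = 13/8 (R = 3 + (-1 + 23)/((6 - 3*(-1)) - 25) = 3 + 22/((6 + 3) - 25) = 3 + 22/(9 - 25) = 3 + 22/(-16) = 3 + 22*(-1/16) = 3 - 11/8 = 13/8 ≈ 1.6250)
(R + 28/29)*(-34) = (13/8 + 28/29)*(-34) = (601/232)*(-34) = -10217/116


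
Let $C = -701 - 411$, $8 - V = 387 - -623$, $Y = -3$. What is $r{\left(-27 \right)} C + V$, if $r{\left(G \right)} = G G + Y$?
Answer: $-808314$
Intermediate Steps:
$V = -1002$ ($V = 8 - \left(387 - -623\right) = 8 - \left(387 + 623\right) = 8 - 1010 = -1002$)
$r{\left(G \right)} = -3 + G^{2}$ ($r{\left(G \right)} = G G - 3 = G^{2} - 3 = -3 + G^{2}$)
$C = -1112$ ($C = -701 - 411 = -1112$)
$r{\left(-27 \right)} C + V = \left(-3 + \left(-27\right)^{2}\right) \left(-1112\right) - 1002 = \left(-3 + 729\right) \left(-1112\right) - 1002 = 726 \left(-1112\right) - 1002 = -807312 - 1002 = -808314$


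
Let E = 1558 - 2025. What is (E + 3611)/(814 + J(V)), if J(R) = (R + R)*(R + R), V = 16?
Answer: 1572/919 ≈ 1.7106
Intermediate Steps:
E = -467
J(R) = 4*R² (J(R) = (2*R)*(2*R) = 4*R²)
(E + 3611)/(814 + J(V)) = (-467 + 3611)/(814 + 4*16²) = 3144/(814 + 4*256) = 3144/(814 + 1024) = 3144/1838 = 3144*(1/1838) = 1572/919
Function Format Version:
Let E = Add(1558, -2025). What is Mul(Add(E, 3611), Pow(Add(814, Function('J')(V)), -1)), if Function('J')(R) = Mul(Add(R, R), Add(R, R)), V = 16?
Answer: Rational(1572, 919) ≈ 1.7106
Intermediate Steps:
E = -467
Function('J')(R) = Mul(4, Pow(R, 2)) (Function('J')(R) = Mul(Mul(2, R), Mul(2, R)) = Mul(4, Pow(R, 2)))
Mul(Add(E, 3611), Pow(Add(814, Function('J')(V)), -1)) = Mul(Add(-467, 3611), Pow(Add(814, Mul(4, Pow(16, 2))), -1)) = Mul(3144, Pow(Add(814, Mul(4, 256)), -1)) = Mul(3144, Pow(Add(814, 1024), -1)) = Mul(3144, Pow(1838, -1)) = Mul(3144, Rational(1, 1838)) = Rational(1572, 919)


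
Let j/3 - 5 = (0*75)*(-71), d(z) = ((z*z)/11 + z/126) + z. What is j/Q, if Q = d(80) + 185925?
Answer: 2079/25861021 ≈ 8.0391e-5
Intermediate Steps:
d(z) = z**2/11 + 127*z/126 (d(z) = (z**2*(1/11) + z*(1/126)) + z = (z**2/11 + z/126) + z = z**2/11 + 127*z/126)
Q = 129305105/693 (Q = (1/1386)*80*(1397 + 126*80) + 185925 = (1/1386)*80*(1397 + 10080) + 185925 = (1/1386)*80*11477 + 185925 = 459080/693 + 185925 = 129305105/693 ≈ 1.8659e+5)
j = 15 (j = 15 + 3*((0*75)*(-71)) = 15 + 3*(0*(-71)) = 15 + 3*0 = 15 + 0 = 15)
j/Q = 15/(129305105/693) = 15*(693/129305105) = 2079/25861021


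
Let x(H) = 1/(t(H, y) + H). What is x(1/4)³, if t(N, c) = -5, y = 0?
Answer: -64/6859 ≈ -0.0093308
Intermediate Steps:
x(H) = 1/(-5 + H)
x(1/4)³ = (1/(-5 + 1/4))³ = (1/(-5 + ¼))³ = (1/(-19/4))³ = (-4/19)³ = -64/6859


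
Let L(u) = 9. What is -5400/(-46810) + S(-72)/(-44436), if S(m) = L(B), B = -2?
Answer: 7984437/69334972 ≈ 0.11516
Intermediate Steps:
S(m) = 9
-5400/(-46810) + S(-72)/(-44436) = -5400/(-46810) + 9/(-44436) = -5400*(-1/46810) + 9*(-1/44436) = 540/4681 - 3/14812 = 7984437/69334972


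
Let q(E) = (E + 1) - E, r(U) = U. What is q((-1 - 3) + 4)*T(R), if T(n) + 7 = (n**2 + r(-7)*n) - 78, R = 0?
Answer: -85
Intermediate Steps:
T(n) = -85 + n**2 - 7*n (T(n) = -7 + ((n**2 - 7*n) - 78) = -7 + (-78 + n**2 - 7*n) = -85 + n**2 - 7*n)
q(E) = 1 (q(E) = (1 + E) - E = 1)
q((-1 - 3) + 4)*T(R) = 1*(-85 + 0**2 - 7*0) = 1*(-85 + 0 + 0) = 1*(-85) = -85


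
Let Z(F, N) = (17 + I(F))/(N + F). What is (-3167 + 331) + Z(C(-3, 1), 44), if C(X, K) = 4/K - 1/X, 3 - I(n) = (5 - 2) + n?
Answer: -411182/145 ≈ -2835.7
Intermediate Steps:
I(n) = -n (I(n) = 3 - ((5 - 2) + n) = 3 - (3 + n) = 3 + (-3 - n) = -n)
C(X, K) = -1/X + 4/K
Z(F, N) = (17 - F)/(F + N) (Z(F, N) = (17 - F)/(N + F) = (17 - F)/(F + N))
(-3167 + 331) + Z(C(-3, 1), 44) = (-3167 + 331) + (17 - (-1/(-3) + 4/1))/((-1/(-3) + 4/1) + 44) = -2836 + (17 - (-1*(-⅓) + 4*1))/((-1*(-⅓) + 4*1) + 44) = -2836 + (17 - (⅓ + 4))/((⅓ + 4) + 44) = -2836 + (17 - 1*13/3)/(13/3 + 44) = -2836 + (17 - 13/3)/(145/3) = -2836 + (3/145)*(38/3) = -2836 + 38/145 = -411182/145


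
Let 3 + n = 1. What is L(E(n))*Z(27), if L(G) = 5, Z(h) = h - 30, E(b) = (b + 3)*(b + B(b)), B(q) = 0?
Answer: -15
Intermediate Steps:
n = -2 (n = -3 + 1 = -2)
E(b) = b*(3 + b) (E(b) = (b + 3)*(b + 0) = (3 + b)*b = b*(3 + b))
Z(h) = -30 + h
L(E(n))*Z(27) = 5*(-30 + 27) = 5*(-3) = -15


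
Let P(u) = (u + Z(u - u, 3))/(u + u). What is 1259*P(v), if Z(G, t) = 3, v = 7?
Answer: 6295/7 ≈ 899.29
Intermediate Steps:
P(u) = (3 + u)/(2*u) (P(u) = (u + 3)/(u + u) = (3 + u)/((2*u)) = (3 + u)*(1/(2*u)) = (3 + u)/(2*u))
1259*P(v) = 1259*((½)*(3 + 7)/7) = 1259*((½)*(⅐)*10) = 1259*(5/7) = 6295/7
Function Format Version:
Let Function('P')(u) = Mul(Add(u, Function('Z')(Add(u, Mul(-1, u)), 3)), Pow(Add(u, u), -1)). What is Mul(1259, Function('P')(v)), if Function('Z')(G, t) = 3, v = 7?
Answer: Rational(6295, 7) ≈ 899.29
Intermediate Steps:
Function('P')(u) = Mul(Rational(1, 2), Pow(u, -1), Add(3, u)) (Function('P')(u) = Mul(Add(u, 3), Pow(Add(u, u), -1)) = Mul(Add(3, u), Pow(Mul(2, u), -1)) = Mul(Add(3, u), Mul(Rational(1, 2), Pow(u, -1))) = Mul(Rational(1, 2), Pow(u, -1), Add(3, u)))
Mul(1259, Function('P')(v)) = Mul(1259, Mul(Rational(1, 2), Pow(7, -1), Add(3, 7))) = Mul(1259, Mul(Rational(1, 2), Rational(1, 7), 10)) = Mul(1259, Rational(5, 7)) = Rational(6295, 7)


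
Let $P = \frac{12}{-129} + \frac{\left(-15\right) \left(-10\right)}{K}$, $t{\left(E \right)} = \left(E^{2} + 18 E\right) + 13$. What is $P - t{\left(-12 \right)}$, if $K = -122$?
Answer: $\frac{151288}{2623} \approx 57.677$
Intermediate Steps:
$t{\left(E \right)} = 13 + E^{2} + 18 E$
$P = - \frac{3469}{2623}$ ($P = \frac{12}{-129} + \frac{\left(-15\right) \left(-10\right)}{-122} = 12 \left(- \frac{1}{129}\right) + 150 \left(- \frac{1}{122}\right) = - \frac{4}{43} - \frac{75}{61} = - \frac{3469}{2623} \approx -1.3225$)
$P - t{\left(-12 \right)} = - \frac{3469}{2623} - \left(13 + \left(-12\right)^{2} + 18 \left(-12\right)\right) = - \frac{3469}{2623} - \left(13 + 144 - 216\right) = - \frac{3469}{2623} - -59 = - \frac{3469}{2623} + 59 = \frac{151288}{2623}$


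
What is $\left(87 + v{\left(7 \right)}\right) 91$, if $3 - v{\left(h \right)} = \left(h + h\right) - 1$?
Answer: $7007$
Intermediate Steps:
$v{\left(h \right)} = 4 - 2 h$ ($v{\left(h \right)} = 3 - \left(\left(h + h\right) - 1\right) = 3 - \left(2 h - 1\right) = 3 - \left(-1 + 2 h\right) = 4 - 2 h$)
$\left(87 + v{\left(7 \right)}\right) 91 = \left(87 + \left(4 - 14\right)\right) 91 = \left(87 - 10\right) 91 = 77 \cdot 91 = 7007$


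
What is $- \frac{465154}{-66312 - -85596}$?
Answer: $- \frac{232577}{9642} \approx -24.121$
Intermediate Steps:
$- \frac{465154}{-66312 - -85596} = - \frac{465154}{-66312 + 85596} = - \frac{465154}{19284} = \left(-465154\right) \frac{1}{19284} = - \frac{232577}{9642}$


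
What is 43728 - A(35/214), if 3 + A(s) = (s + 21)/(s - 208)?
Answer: 1945028216/44477 ≈ 43731.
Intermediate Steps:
A(s) = -3 + (21 + s)/(-208 + s) (A(s) = -3 + (s + 21)/(s - 208) = -3 + (21 + s)/(-208 + s))
43728 - A(35/214) = 43728 - (645 - 70/214)/(-208 + 35/214) = 43728 - (645 - 70/214)/(-208 + 35*(1/214)) = 43728 - (645 - 2*35/214)/(-208 + 35/214) = 43728 - (645 - 35/107)/(-44477/214) = 43728 - (-214)*68980/(44477*107) = 43728 - 1*(-137960/44477) = 43728 + 137960/44477 = 1945028216/44477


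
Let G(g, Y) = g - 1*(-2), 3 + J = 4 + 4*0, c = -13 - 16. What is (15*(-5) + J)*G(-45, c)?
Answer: 3182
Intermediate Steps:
c = -29
J = 1 (J = -3 + (4 + 4*0) = -3 + (4 + 0) = -3 + 4 = 1)
G(g, Y) = 2 + g (G(g, Y) = g + 2 = 2 + g)
(15*(-5) + J)*G(-45, c) = (15*(-5) + 1)*(2 - 45) = (-75 + 1)*(-43) = -74*(-43) = 3182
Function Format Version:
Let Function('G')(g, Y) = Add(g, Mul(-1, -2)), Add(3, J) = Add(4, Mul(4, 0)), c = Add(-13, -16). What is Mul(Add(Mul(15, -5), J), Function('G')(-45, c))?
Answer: 3182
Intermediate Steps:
c = -29
J = 1 (J = Add(-3, Add(4, Mul(4, 0))) = Add(-3, Add(4, 0)) = Add(-3, 4) = 1)
Function('G')(g, Y) = Add(2, g) (Function('G')(g, Y) = Add(g, 2) = Add(2, g))
Mul(Add(Mul(15, -5), J), Function('G')(-45, c)) = Mul(Add(Mul(15, -5), 1), Add(2, -45)) = Mul(Add(-75, 1), -43) = Mul(-74, -43) = 3182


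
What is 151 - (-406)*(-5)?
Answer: -1879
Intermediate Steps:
151 - (-406)*(-5) = 151 - 14*145 = 151 - 2030 = -1879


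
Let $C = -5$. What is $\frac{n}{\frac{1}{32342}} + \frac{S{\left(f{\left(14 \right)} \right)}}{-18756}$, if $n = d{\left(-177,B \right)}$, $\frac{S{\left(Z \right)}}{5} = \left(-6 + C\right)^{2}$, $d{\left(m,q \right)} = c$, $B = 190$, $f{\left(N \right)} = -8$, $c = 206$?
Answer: $\frac{124960949107}{18756} \approx 6.6624 \cdot 10^{6}$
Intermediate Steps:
$d{\left(m,q \right)} = 206$
$S{\left(Z \right)} = 605$ ($S{\left(Z \right)} = 5 \left(-6 - 5\right)^{2} = 5 \left(-11\right)^{2} = 5 \cdot 121 = 605$)
$n = 206$
$\frac{n}{\frac{1}{32342}} + \frac{S{\left(f{\left(14 \right)} \right)}}{-18756} = \frac{206}{\frac{1}{32342}} + \frac{605}{-18756} = 206 \frac{1}{\frac{1}{32342}} + 605 \left(- \frac{1}{18756}\right) = 206 \cdot 32342 - \frac{605}{18756} = 6662452 - \frac{605}{18756} = \frac{124960949107}{18756}$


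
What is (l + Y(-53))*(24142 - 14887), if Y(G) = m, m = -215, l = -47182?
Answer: -438659235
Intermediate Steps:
Y(G) = -215
(l + Y(-53))*(24142 - 14887) = (-47182 - 215)*(24142 - 14887) = -47397*9255 = -438659235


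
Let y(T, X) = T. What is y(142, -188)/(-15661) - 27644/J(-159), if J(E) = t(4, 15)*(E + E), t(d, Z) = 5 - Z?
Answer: -108346061/12450495 ≈ -8.7021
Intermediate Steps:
J(E) = -20*E (J(E) = (5 - 1*15)*(E + E) = (5 - 15)*(2*E) = -20*E)
y(142, -188)/(-15661) - 27644/J(-159) = 142/(-15661) - 27644/((-20*(-159))) = 142*(-1/15661) - 27644/3180 = -142/15661 - 27644*1/3180 = -142/15661 - 6911/795 = -108346061/12450495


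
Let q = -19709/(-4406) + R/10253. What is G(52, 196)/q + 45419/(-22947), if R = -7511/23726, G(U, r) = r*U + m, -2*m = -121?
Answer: 125970968179152717053/55008904390992246 ≈ 2290.0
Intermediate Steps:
m = 121/2 (m = -½*(-121) = 121/2 ≈ 60.500)
G(U, r) = 121/2 + U*r (G(U, r) = r*U + 121/2 = U*r + 121/2 = 121/2 + U*r)
R = -7511/23726 (R = -7511*1/23726 = -7511/23726 ≈ -0.31657)
q = 1198607756809/267953839817 (q = -19709/(-4406) - 7511/23726/10253 = -19709*(-1/4406) - 7511/23726*1/10253 = 19709/4406 - 7511/243262678 = 1198607756809/267953839817 ≈ 4.4732)
G(52, 196)/q + 45419/(-22947) = (121/2 + 52*196)/(1198607756809/267953839817) + 45419/(-22947) = (121/2 + 10192)*(267953839817/1198607756809) + 45419*(-1/22947) = (20505/2)*(267953839817/1198607756809) - 45419/22947 = 5494393485447585/2397215513618 - 45419/22947 = 125970968179152717053/55008904390992246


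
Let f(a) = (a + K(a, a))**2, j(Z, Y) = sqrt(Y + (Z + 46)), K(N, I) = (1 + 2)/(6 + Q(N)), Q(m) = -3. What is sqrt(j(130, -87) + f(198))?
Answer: sqrt(39601 + sqrt(89)) ≈ 199.02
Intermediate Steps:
K(N, I) = 1 (K(N, I) = (1 + 2)/(6 - 3) = 3/3 = 3*(1/3) = 1)
j(Z, Y) = sqrt(46 + Y + Z) (j(Z, Y) = sqrt(Y + (46 + Z)) = sqrt(46 + Y + Z))
f(a) = (1 + a)**2 (f(a) = (a + 1)**2 = (1 + a)**2)
sqrt(j(130, -87) + f(198)) = sqrt(sqrt(46 - 87 + 130) + (1 + 198)**2) = sqrt(sqrt(89) + 199**2) = sqrt(sqrt(89) + 39601) = sqrt(39601 + sqrt(89))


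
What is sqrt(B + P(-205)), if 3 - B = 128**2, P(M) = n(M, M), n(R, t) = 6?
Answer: 5*I*sqrt(655) ≈ 127.96*I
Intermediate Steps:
P(M) = 6
B = -16381 (B = 3 - 1*128**2 = 3 - 1*16384 = 3 - 16384 = -16381)
sqrt(B + P(-205)) = sqrt(-16381 + 6) = sqrt(-16375) = 5*I*sqrt(655)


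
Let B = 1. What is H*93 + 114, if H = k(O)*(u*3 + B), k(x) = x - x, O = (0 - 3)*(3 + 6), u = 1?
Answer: 114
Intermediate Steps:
O = -27 (O = -3*9 = -27)
k(x) = 0
H = 0 (H = 0*(1*3 + 1) = 0*(3 + 1) = 0*4 = 0)
H*93 + 114 = 0*93 + 114 = 0 + 114 = 114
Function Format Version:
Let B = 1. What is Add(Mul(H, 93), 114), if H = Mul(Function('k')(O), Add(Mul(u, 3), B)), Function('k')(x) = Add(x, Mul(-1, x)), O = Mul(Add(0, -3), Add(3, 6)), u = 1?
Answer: 114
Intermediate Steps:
O = -27 (O = Mul(-3, 9) = -27)
Function('k')(x) = 0
H = 0 (H = Mul(0, Add(Mul(1, 3), 1)) = Mul(0, Add(3, 1)) = Mul(0, 4) = 0)
Add(Mul(H, 93), 114) = Add(Mul(0, 93), 114) = Add(0, 114) = 114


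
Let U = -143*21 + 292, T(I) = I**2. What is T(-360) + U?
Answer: 126889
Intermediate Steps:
U = -2711 (U = -3003 + 292 = -2711)
T(-360) + U = (-360)**2 - 2711 = 129600 - 2711 = 126889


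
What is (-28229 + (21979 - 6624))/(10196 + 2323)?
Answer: -12874/12519 ≈ -1.0284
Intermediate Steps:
(-28229 + (21979 - 6624))/(10196 + 2323) = (-28229 + 15355)/12519 = -12874*1/12519 = -12874/12519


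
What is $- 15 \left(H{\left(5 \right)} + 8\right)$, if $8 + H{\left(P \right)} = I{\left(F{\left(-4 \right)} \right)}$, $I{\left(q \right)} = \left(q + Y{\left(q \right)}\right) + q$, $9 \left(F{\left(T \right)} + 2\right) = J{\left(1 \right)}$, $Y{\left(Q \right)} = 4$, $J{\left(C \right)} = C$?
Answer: $- \frac{10}{3} \approx -3.3333$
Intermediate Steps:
$F{\left(T \right)} = - \frac{17}{9}$ ($F{\left(T \right)} = -2 + \frac{1}{9} \cdot 1 = -2 + \frac{1}{9} = - \frac{17}{9}$)
$I{\left(q \right)} = 4 + 2 q$ ($I{\left(q \right)} = \left(q + 4\right) + q = \left(4 + q\right) + q = 4 + 2 q$)
$H{\left(P \right)} = - \frac{70}{9}$ ($H{\left(P \right)} = -8 + \left(4 + 2 \left(- \frac{17}{9}\right)\right) = -8 + \left(4 - \frac{34}{9}\right) = -8 + \frac{2}{9} = - \frac{70}{9}$)
$- 15 \left(H{\left(5 \right)} + 8\right) = - 15 \left(- \frac{70}{9} + 8\right) = \left(-15\right) \frac{2}{9} = - \frac{10}{3}$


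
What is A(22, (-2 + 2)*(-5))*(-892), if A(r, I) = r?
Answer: -19624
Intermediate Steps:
A(22, (-2 + 2)*(-5))*(-892) = 22*(-892) = -19624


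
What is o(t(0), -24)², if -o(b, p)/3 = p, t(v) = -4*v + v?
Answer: 5184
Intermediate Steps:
t(v) = -3*v
o(b, p) = -3*p
o(t(0), -24)² = (-3*(-24))² = 72² = 5184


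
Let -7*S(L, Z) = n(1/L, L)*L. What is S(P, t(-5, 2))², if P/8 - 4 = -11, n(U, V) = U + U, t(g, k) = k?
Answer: 4/49 ≈ 0.081633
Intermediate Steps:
n(U, V) = 2*U
P = -56 (P = 32 + 8*(-11) = 32 - 88 = -56)
S(L, Z) = -2/7 (S(L, Z) = -2/L*L/7 = -⅐*2 = -2/7)
S(P, t(-5, 2))² = (-2/7)² = 4/49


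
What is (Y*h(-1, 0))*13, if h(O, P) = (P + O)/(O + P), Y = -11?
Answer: -143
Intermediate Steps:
h(O, P) = 1 (h(O, P) = (O + P)/(O + P) = 1)
(Y*h(-1, 0))*13 = -11*1*13 = -11*13 = -143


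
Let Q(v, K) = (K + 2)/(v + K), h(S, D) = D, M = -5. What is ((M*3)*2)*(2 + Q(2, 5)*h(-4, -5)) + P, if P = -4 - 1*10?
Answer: 76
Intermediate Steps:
Q(v, K) = (2 + K)/(K + v)
P = -14 (P = -4 - 10 = -14)
((M*3)*2)*(2 + Q(2, 5)*h(-4, -5)) + P = (-5*3*2)*(2 + ((2 + 5)/(5 + 2))*(-5)) - 14 = (-15*2)*(2 + (7/7)*(-5)) - 14 = -30*(2 + ((1/7)*7)*(-5)) - 14 = -30*(2 + 1*(-5)) - 14 = -30*(2 - 5) - 14 = -30*(-3) - 14 = 90 - 14 = 76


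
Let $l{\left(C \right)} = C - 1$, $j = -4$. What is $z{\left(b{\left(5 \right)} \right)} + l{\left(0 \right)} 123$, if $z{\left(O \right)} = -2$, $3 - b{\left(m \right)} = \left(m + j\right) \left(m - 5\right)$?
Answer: $-125$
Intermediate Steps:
$b{\left(m \right)} = 3 - \left(-5 + m\right) \left(-4 + m\right)$ ($b{\left(m \right)} = 3 - \left(m - 4\right) \left(m - 5\right) = 3 - \left(-4 + m\right) \left(-5 + m\right) = 3 - \left(-5 + m\right) \left(-4 + m\right)$)
$l{\left(C \right)} = -1 + C$ ($l{\left(C \right)} = C - 1 = -1 + C$)
$z{\left(b{\left(5 \right)} \right)} + l{\left(0 \right)} 123 = -2 + \left(-1 + 0\right) 123 = -2 - 123 = -125$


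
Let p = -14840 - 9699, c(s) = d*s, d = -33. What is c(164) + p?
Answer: -29951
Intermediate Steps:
c(s) = -33*s
p = -24539
c(164) + p = -33*164 - 24539 = -5412 - 24539 = -29951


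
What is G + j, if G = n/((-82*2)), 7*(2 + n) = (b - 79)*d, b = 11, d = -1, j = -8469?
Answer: -4861233/574 ≈ -8469.0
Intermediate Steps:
n = 54/7 (n = -2 + ((11 - 79)*(-1))/7 = -2 + (-68*(-1))/7 = -2 + (⅐)*68 = -2 + 68/7 = 54/7 ≈ 7.7143)
G = -27/574 (G = 54/(7*((-82*2))) = (54/7)/(-164) = (54/7)*(-1/164) = -27/574 ≈ -0.047038)
G + j = -27/574 - 8469 = -4861233/574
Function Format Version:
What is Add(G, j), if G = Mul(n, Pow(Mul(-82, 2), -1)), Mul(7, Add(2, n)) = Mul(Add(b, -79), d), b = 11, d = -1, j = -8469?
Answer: Rational(-4861233, 574) ≈ -8469.0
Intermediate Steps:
n = Rational(54, 7) (n = Add(-2, Mul(Rational(1, 7), Mul(Add(11, -79), -1))) = Add(-2, Mul(Rational(1, 7), Mul(-68, -1))) = Add(-2, Mul(Rational(1, 7), 68)) = Add(-2, Rational(68, 7)) = Rational(54, 7) ≈ 7.7143)
G = Rational(-27, 574) (G = Mul(Rational(54, 7), Pow(Mul(-82, 2), -1)) = Mul(Rational(54, 7), Pow(-164, -1)) = Mul(Rational(54, 7), Rational(-1, 164)) = Rational(-27, 574) ≈ -0.047038)
Add(G, j) = Add(Rational(-27, 574), -8469) = Rational(-4861233, 574)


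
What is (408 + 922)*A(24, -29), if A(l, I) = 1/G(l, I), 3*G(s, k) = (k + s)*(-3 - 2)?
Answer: 798/5 ≈ 159.60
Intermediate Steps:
G(s, k) = -5*k/3 - 5*s/3 (G(s, k) = ((k + s)*(-3 - 2))/3 = ((k + s)*(-5))/3 = (-5*k - 5*s)/3 = -5*k/3 - 5*s/3)
A(l, I) = 1/(-5*I/3 - 5*l/3)
(408 + 922)*A(24, -29) = (408 + 922)*(-3/(5*(-29) + 5*24)) = 1330*(-3/(-145 + 120)) = 1330*(-3/(-25)) = 1330*(-3*(-1/25)) = 1330*(3/25) = 798/5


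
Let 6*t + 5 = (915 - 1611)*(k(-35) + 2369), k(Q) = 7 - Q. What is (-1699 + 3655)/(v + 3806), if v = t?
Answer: -11736/1655225 ≈ -0.0070903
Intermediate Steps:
t = -1678061/6 (t = -⅚ + ((915 - 1611)*((7 - 1*(-35)) + 2369))/6 = -⅚ + (-696*((7 + 35) + 2369))/6 = -⅚ + (-696*(42 + 2369))/6 = -⅚ + (-696*2411)/6 = -⅚ + (⅙)*(-1678056) = -⅚ - 279676 = -1678061/6 ≈ -2.7968e+5)
v = -1678061/6 ≈ -2.7968e+5
(-1699 + 3655)/(v + 3806) = (-1699 + 3655)/(-1678061/6 + 3806) = 1956/(-1655225/6) = 1956*(-6/1655225) = -11736/1655225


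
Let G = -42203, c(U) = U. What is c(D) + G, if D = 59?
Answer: -42144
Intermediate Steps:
c(D) + G = 59 - 42203 = -42144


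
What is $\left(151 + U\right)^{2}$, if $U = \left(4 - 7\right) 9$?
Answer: $15376$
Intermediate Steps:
$U = -27$ ($U = \left(-3\right) 9 = -27$)
$\left(151 + U\right)^{2} = \left(151 - 27\right)^{2} = 124^{2} = 15376$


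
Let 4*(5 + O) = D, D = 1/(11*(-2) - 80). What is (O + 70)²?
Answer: 703257361/166464 ≈ 4224.7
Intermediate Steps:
D = -1/102 (D = 1/(-22 - 80) = 1/(-102) = -1/102 ≈ -0.0098039)
O = -2041/408 (O = -5 + (¼)*(-1/102) = -5 - 1/408 = -2041/408 ≈ -5.0024)
(O + 70)² = (-2041/408 + 70)² = (26519/408)² = 703257361/166464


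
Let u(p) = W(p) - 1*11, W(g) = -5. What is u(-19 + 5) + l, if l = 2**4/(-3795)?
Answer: -60736/3795 ≈ -16.004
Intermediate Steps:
u(p) = -16 (u(p) = -5 - 1*11 = -5 - 11 = -16)
l = -16/3795 (l = 16*(-1/3795) = -16/3795 ≈ -0.0042161)
u(-19 + 5) + l = -16 - 16/3795 = -60736/3795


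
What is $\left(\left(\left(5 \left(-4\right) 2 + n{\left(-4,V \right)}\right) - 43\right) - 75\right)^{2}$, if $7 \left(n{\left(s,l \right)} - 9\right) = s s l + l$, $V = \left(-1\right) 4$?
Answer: $\frac{1234321}{49} \approx 25190.0$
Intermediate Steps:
$V = -4$
$n{\left(s,l \right)} = 9 + \frac{l}{7} + \frac{l s^{2}}{7}$ ($n{\left(s,l \right)} = 9 + \frac{s s l + l}{7} = 9 + \frac{s^{2} l + l}{7} = 9 + \frac{l s^{2} + l}{7} = 9 + \frac{l + l s^{2}}{7} = 9 + \left(\frac{l}{7} + \frac{l s^{2}}{7}\right) = 9 + \frac{l}{7} + \frac{l s^{2}}{7}$)
$\left(\left(\left(5 \left(-4\right) 2 + n{\left(-4,V \right)}\right) - 43\right) - 75\right)^{2} = \left(\left(\left(5 \left(-4\right) 2 + \left(9 + \frac{1}{7} \left(-4\right) + \frac{1}{7} \left(-4\right) \left(-4\right)^{2}\right)\right) - 43\right) - 75\right)^{2} = \left(\left(\left(\left(-20\right) 2 + \left(9 - \frac{4}{7} + \frac{1}{7} \left(-4\right) 16\right)\right) - 43\right) - 75\right)^{2} = \left(\left(\left(-40 - \frac{5}{7}\right) - 43\right) - 75\right)^{2} = \left(\left(- \frac{285}{7} - 43\right) - 75\right)^{2} = \left(- \frac{586}{7} - 75\right)^{2} = \left(- \frac{1111}{7}\right)^{2} = \frac{1234321}{49}$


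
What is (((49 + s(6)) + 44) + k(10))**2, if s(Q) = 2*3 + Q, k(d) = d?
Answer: 13225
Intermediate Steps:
s(Q) = 6 + Q
(((49 + s(6)) + 44) + k(10))**2 = (((49 + (6 + 6)) + 44) + 10)**2 = (((49 + 12) + 44) + 10)**2 = ((61 + 44) + 10)**2 = (105 + 10)**2 = 115**2 = 13225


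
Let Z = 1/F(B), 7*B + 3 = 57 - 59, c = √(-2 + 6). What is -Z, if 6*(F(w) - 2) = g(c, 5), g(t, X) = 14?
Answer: -3/13 ≈ -0.23077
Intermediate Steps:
c = 2 (c = √4 = 2)
B = -5/7 (B = -3/7 + (57 - 59)/7 = -3/7 + (⅐)*(-2) = -3/7 - 2/7 = -5/7 ≈ -0.71429)
F(w) = 13/3 (F(w) = 2 + (⅙)*14 = 2 + 7/3 = 13/3)
Z = 3/13 (Z = 1/(13/3) = 3/13 ≈ 0.23077)
-Z = -1*3/13 = -3/13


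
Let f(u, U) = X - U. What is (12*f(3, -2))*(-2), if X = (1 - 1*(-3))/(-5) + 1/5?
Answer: -168/5 ≈ -33.600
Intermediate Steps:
X = -⅗ (X = (1 + 3)*(-⅕) + 1*(⅕) = 4*(-⅕) + ⅕ = -⅘ + ⅕ = -⅗ ≈ -0.60000)
f(u, U) = -⅗ - U
(12*f(3, -2))*(-2) = (12*(-⅗ - 1*(-2)))*(-2) = (12*(-⅗ + 2))*(-2) = (12*(7/5))*(-2) = (84/5)*(-2) = -168/5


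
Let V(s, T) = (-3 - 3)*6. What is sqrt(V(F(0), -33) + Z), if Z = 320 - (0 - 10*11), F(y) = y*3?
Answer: sqrt(394) ≈ 19.849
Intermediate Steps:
F(y) = 3*y
V(s, T) = -36 (V(s, T) = -6*6 = -36)
Z = 430 (Z = 320 - (0 - 110) = 320 - 1*(-110) = 320 + 110 = 430)
sqrt(V(F(0), -33) + Z) = sqrt(-36 + 430) = sqrt(394)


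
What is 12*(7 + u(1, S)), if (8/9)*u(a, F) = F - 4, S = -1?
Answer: 33/2 ≈ 16.500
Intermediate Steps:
u(a, F) = -9/2 + 9*F/8 (u(a, F) = 9*(F - 4)/8 = 9*(-4 + F)/8 = -9/2 + 9*F/8)
12*(7 + u(1, S)) = 12*(7 + (-9/2 + (9/8)*(-1))) = 12*(7 + (-9/2 - 9/8)) = 12*(7 - 45/8) = 12*(11/8) = 33/2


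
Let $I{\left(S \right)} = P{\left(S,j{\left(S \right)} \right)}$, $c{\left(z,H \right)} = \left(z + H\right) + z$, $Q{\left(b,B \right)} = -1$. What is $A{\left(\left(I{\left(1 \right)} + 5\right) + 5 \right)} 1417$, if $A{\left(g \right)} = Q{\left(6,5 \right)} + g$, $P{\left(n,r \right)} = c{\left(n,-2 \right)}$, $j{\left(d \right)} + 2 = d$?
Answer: $12753$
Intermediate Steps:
$j{\left(d \right)} = -2 + d$
$c{\left(z,H \right)} = H + 2 z$ ($c{\left(z,H \right)} = \left(H + z\right) + z = H + 2 z$)
$P{\left(n,r \right)} = -2 + 2 n$
$I{\left(S \right)} = -2 + 2 S$
$A{\left(g \right)} = -1 + g$
$A{\left(\left(I{\left(1 \right)} + 5\right) + 5 \right)} 1417 = \left(-1 + \left(\left(\left(-2 + 2 \cdot 1\right) + 5\right) + 5\right)\right) 1417 = \left(-1 + \left(\left(\left(-2 + 2\right) + 5\right) + 5\right)\right) 1417 = \left(-1 + \left(\left(0 + 5\right) + 5\right)\right) 1417 = \left(-1 + \left(5 + 5\right)\right) 1417 = \left(-1 + 10\right) 1417 = 9 \cdot 1417 = 12753$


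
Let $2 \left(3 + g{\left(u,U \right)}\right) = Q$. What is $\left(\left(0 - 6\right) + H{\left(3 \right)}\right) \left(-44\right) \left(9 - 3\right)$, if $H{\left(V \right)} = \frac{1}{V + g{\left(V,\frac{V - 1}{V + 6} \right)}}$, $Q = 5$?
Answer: $\frac{7392}{5} \approx 1478.4$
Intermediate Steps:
$g{\left(u,U \right)} = - \frac{1}{2}$ ($g{\left(u,U \right)} = -3 + \frac{1}{2} \cdot 5 = -3 + \frac{5}{2} = - \frac{1}{2}$)
$H{\left(V \right)} = \frac{1}{- \frac{1}{2} + V}$ ($H{\left(V \right)} = \frac{1}{V - \frac{1}{2}} = \frac{1}{- \frac{1}{2} + V}$)
$\left(\left(0 - 6\right) + H{\left(3 \right)}\right) \left(-44\right) \left(9 - 3\right) = \left(\left(0 - 6\right) + \frac{2}{-1 + 2 \cdot 3}\right) \left(-44\right) \left(9 - 3\right) = \left(-6 + \frac{2}{-1 + 6}\right) \left(-44\right) 6 = \left(-6 + \frac{2}{5}\right) \left(-44\right) 6 = \left(- \frac{28}{5}\right) \left(-44\right) 6 = \frac{1232}{5} \cdot 6 = \frac{7392}{5}$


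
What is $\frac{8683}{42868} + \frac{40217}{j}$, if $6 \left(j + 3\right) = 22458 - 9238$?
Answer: $\frac{747054793}{40424524} \approx 18.48$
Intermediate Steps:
$j = \frac{6601}{3}$ ($j = -3 + \frac{22458 - 9238}{6} = -3 + \frac{1}{6} \cdot 13220 = -3 + \frac{6610}{3} = \frac{6601}{3} \approx 2200.3$)
$\frac{8683}{42868} + \frac{40217}{j} = \frac{8683}{42868} + \frac{40217}{\frac{6601}{3}} = 8683 \cdot \frac{1}{42868} + 40217 \cdot \frac{3}{6601} = \frac{8683}{42868} + \frac{120651}{6601} = \frac{747054793}{40424524}$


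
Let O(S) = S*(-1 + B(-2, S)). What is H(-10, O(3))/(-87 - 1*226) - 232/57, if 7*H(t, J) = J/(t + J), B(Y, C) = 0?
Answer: -6608227/1623531 ≈ -4.0703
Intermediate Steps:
O(S) = -S (O(S) = S*(-1 + 0) = S*(-1) = -S)
H(t, J) = J/(7*(J + t)) (H(t, J) = (J/(t + J))/7 = (J/(J + t))/7 = J/(7*(J + t)))
H(-10, O(3))/(-87 - 1*226) - 232/57 = ((-1*3)/(7*(-1*3 - 10)))/(-87 - 1*226) - 232/57 = ((⅐)*(-3)/(-3 - 10))/(-87 - 226) - 232*1/57 = ((⅐)*(-3)/(-13))/(-313) - 232/57 = ((⅐)*(-3)*(-1/13))*(-1/313) - 232/57 = (3/91)*(-1/313) - 232/57 = -3/28483 - 232/57 = -6608227/1623531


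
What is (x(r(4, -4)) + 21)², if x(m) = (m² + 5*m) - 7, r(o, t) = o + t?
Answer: 196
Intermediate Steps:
x(m) = -7 + m² + 5*m
(x(r(4, -4)) + 21)² = ((-7 + (4 - 4)² + 5*(4 - 4)) + 21)² = ((-7 + 0² + 5*0) + 21)² = ((-7 + 0 + 0) + 21)² = (-7 + 21)² = 14² = 196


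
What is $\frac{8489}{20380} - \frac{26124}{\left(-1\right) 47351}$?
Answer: $\frac{934369759}{965013380} \approx 0.96825$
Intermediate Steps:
$\frac{8489}{20380} - \frac{26124}{\left(-1\right) 47351} = 8489 \cdot \frac{1}{20380} - \frac{26124}{-47351} = \frac{8489}{20380} - - \frac{26124}{47351} = \frac{8489}{20380} + \frac{26124}{47351} = \frac{934369759}{965013380}$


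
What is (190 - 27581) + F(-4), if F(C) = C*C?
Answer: -27375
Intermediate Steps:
F(C) = C**2
(190 - 27581) + F(-4) = (190 - 27581) + (-4)**2 = -27391 + 16 = -27375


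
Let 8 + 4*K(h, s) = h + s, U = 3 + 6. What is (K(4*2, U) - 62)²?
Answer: 57121/16 ≈ 3570.1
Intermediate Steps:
U = 9
K(h, s) = -2 + h/4 + s/4 (K(h, s) = -2 + (h + s)/4 = -2 + (h/4 + s/4) = -2 + h/4 + s/4)
(K(4*2, U) - 62)² = ((-2 + (4*2)/4 + (¼)*9) - 62)² = ((-2 + (¼)*8 + 9/4) - 62)² = ((-2 + 2 + 9/4) - 62)² = (9/4 - 62)² = (-239/4)² = 57121/16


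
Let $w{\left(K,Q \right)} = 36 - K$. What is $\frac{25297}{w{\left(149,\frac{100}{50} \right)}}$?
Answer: $- \frac{25297}{113} \approx -223.87$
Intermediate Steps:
$\frac{25297}{w{\left(149,\frac{100}{50} \right)}} = \frac{25297}{36 - 149} = \frac{25297}{-113} = 25297 \left(- \frac{1}{113}\right) = - \frac{25297}{113}$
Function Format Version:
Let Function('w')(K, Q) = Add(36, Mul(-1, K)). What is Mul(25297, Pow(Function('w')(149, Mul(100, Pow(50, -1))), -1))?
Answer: Rational(-25297, 113) ≈ -223.87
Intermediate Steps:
Mul(25297, Pow(Function('w')(149, Mul(100, Pow(50, -1))), -1)) = Mul(25297, Pow(Add(36, Mul(-1, 149)), -1)) = Mul(25297, Pow(Add(36, -149), -1)) = Mul(25297, Pow(-113, -1)) = Mul(25297, Rational(-1, 113)) = Rational(-25297, 113)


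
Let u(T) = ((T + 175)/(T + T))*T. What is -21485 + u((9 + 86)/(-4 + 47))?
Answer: -920045/43 ≈ -21396.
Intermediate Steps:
u(T) = 175/2 + T/2 (u(T) = ((175 + T)/((2*T)))*T = ((175 + T)*(1/(2*T)))*T = ((175 + T)/(2*T))*T = 175/2 + T/2)
-21485 + u((9 + 86)/(-4 + 47)) = -21485 + (175/2 + ((9 + 86)/(-4 + 47))/2) = -21485 + (175/2 + (95/43)/2) = -21485 + (175/2 + (95*(1/43))/2) = -21485 + (175/2 + (½)*(95/43)) = -21485 + (175/2 + 95/86) = -21485 + 3810/43 = -920045/43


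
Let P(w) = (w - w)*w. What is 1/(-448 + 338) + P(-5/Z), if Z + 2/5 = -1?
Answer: -1/110 ≈ -0.0090909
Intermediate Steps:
Z = -7/5 (Z = -⅖ - 1 = -7/5 ≈ -1.4000)
P(w) = 0 (P(w) = 0*w = 0)
1/(-448 + 338) + P(-5/Z) = 1/(-448 + 338) + 0 = 1/(-110) + 0 = -1/110 + 0 = -1/110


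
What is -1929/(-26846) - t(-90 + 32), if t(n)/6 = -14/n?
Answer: -1071591/778534 ≈ -1.3764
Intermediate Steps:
t(n) = -84/n (t(n) = 6*(-14/n) = -84/n)
-1929/(-26846) - t(-90 + 32) = -1929/(-26846) - (-84)/(-90 + 32) = -1929*(-1/26846) - (-84)/(-58) = 1929/26846 - (-84)*(-1)/58 = 1929/26846 - 1*42/29 = 1929/26846 - 42/29 = -1071591/778534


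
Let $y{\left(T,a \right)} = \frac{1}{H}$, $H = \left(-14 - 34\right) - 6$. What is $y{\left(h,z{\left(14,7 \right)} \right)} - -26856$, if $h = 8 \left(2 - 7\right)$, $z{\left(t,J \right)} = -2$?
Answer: $\frac{1450223}{54} \approx 26856.0$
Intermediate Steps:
$H = -54$ ($H = -48 - 6 = -54$)
$h = -40$ ($h = 8 \left(-5\right) = -40$)
$y{\left(T,a \right)} = - \frac{1}{54}$ ($y{\left(T,a \right)} = \frac{1}{-54} = - \frac{1}{54}$)
$y{\left(h,z{\left(14,7 \right)} \right)} - -26856 = - \frac{1}{54} - -26856 = - \frac{1}{54} + 26856 = \frac{1450223}{54}$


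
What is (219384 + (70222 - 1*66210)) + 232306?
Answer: 455702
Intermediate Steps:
(219384 + (70222 - 1*66210)) + 232306 = (219384 + (70222 - 66210)) + 232306 = (219384 + 4012) + 232306 = 223396 + 232306 = 455702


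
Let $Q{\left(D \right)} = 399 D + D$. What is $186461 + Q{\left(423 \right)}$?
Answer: $355661$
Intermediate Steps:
$Q{\left(D \right)} = 400 D$
$186461 + Q{\left(423 \right)} = 186461 + 400 \cdot 423 = 186461 + 169200 = 355661$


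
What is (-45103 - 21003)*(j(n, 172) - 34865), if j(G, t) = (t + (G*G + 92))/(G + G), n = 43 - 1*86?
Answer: 99175625659/43 ≈ 2.3064e+9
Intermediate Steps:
n = -43 (n = 43 - 86 = -43)
j(G, t) = (92 + t + G²)/(2*G) (j(G, t) = (t + (G² + 92))/((2*G)) = (t + (92 + G²))*(1/(2*G)) = (92 + t + G²)*(1/(2*G)) = (92 + t + G²)/(2*G))
(-45103 - 21003)*(j(n, 172) - 34865) = (-45103 - 21003)*((½)*(92 + 172 + (-43)²)/(-43) - 34865) = -66106*((½)*(-1/43)*(92 + 172 + 1849) - 34865) = -66106*((½)*(-1/43)*2113 - 34865) = -66106*(-2113/86 - 34865) = -66106*(-3000503/86) = 99175625659/43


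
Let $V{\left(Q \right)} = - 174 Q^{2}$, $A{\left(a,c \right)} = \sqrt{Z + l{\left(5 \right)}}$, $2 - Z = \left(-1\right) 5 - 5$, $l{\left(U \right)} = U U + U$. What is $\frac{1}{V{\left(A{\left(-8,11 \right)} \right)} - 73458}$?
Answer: $- \frac{1}{80766} \approx -1.2381 \cdot 10^{-5}$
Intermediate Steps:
$l{\left(U \right)} = U + U^{2}$ ($l{\left(U \right)} = U^{2} + U = U + U^{2}$)
$Z = 12$ ($Z = 2 - \left(\left(-1\right) 5 - 5\right) = 2 - \left(-5 - 5\right) = 2 - -10 = 2 + 10 = 12$)
$A{\left(a,c \right)} = \sqrt{42}$ ($A{\left(a,c \right)} = \sqrt{12 + 5 \left(1 + 5\right)} = \sqrt{12 + 5 \cdot 6} = \sqrt{12 + 30} = \sqrt{42}$)
$\frac{1}{V{\left(A{\left(-8,11 \right)} \right)} - 73458} = \frac{1}{- 174 \left(\sqrt{42}\right)^{2} - 73458} = \frac{1}{\left(-174\right) 42 - 73458} = \frac{1}{-7308 - 73458} = \frac{1}{-80766} = - \frac{1}{80766}$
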